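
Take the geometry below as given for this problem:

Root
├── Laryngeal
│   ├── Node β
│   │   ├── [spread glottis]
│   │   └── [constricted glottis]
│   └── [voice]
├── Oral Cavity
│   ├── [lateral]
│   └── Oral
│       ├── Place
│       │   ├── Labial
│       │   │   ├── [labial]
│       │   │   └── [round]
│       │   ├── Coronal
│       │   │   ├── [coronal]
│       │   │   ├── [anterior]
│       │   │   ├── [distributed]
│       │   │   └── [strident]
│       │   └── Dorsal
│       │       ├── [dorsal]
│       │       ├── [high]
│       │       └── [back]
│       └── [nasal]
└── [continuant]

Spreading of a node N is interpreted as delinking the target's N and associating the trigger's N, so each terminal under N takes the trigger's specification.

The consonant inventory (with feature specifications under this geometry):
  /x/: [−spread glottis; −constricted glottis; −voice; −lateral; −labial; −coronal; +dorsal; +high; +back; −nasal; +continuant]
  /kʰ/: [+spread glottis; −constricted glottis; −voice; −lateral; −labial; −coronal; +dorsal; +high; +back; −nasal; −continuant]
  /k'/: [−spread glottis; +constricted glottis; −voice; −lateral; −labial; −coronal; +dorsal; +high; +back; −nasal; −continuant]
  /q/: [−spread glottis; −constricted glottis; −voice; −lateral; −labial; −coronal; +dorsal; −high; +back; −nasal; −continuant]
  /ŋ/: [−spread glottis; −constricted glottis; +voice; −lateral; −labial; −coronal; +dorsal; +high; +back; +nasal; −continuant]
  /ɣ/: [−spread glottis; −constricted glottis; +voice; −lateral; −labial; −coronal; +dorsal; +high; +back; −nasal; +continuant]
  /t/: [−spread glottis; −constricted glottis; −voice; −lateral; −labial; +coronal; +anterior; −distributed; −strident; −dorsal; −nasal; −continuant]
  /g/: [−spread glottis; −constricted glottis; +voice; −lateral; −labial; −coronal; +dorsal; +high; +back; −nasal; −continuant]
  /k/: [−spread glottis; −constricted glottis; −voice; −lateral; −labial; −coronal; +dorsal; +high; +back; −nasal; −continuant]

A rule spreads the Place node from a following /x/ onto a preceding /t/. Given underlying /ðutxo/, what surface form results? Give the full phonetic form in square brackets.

Place immediately or transitively dominates [labial], [round], [coronal], [anterior], [distributed], [strident], [dorsal], [high], [back].
The target acquires /x/'s values for everything under Place — [−labial], [−coronal], [+dorsal], [+high], [+back] — while keeping its own [spread glottis], [constricted glottis], [voice], ….
The resulting bundle matches /k/ in the inventory; substituting it for /t/ gives [ðukxo].

[ðukxo]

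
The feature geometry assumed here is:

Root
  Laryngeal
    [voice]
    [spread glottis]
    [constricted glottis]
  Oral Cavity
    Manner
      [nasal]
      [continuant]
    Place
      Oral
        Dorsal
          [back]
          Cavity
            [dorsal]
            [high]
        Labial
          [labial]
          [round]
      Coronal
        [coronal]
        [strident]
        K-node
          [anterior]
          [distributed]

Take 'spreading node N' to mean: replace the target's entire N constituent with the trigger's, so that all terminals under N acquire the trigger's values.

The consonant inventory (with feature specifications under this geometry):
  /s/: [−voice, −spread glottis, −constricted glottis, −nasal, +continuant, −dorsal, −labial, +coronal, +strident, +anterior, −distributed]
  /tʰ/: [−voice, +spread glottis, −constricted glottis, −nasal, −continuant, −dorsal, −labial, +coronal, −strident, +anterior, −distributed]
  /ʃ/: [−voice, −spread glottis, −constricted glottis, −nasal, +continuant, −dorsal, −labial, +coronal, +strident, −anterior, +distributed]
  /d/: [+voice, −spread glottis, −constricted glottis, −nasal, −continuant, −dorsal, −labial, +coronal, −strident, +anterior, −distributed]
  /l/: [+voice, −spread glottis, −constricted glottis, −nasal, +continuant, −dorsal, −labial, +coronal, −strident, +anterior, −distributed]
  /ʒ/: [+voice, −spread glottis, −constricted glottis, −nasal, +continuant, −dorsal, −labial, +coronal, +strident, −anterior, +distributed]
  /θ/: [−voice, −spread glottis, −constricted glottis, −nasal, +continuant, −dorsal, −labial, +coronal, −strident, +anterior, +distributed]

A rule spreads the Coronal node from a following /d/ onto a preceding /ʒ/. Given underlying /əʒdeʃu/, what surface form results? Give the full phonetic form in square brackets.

[əldeʃu]

Terminals under Coronal in this geometry: [coronal], [strident], [anterior], [distributed].
The target acquires /d/'s values for everything under Coronal — [+coronal], [−strident], [+anterior], [−distributed] — while keeping its own [voice], [spread glottis], [constricted glottis], ….
The resulting bundle matches /l/ in the inventory; substituting it for /ʒ/ gives [əldeʃu].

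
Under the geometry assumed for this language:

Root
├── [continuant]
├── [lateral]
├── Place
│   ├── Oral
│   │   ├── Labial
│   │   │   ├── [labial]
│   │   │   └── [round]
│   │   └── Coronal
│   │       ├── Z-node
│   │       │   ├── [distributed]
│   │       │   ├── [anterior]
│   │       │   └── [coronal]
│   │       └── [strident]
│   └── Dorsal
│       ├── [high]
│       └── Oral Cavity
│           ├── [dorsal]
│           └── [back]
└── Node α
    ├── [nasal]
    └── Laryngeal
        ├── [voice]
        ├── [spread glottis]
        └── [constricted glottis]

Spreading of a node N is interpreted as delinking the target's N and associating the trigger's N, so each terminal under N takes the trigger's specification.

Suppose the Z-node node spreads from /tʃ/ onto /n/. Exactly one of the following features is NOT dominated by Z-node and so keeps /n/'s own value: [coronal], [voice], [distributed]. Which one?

The terminals dominated by Z-node are [distributed], [anterior], [coronal].
Of the listed options, [distributed], [coronal] are among these and would be overwritten by spreading Z-node.
[voice] is not within the Z-node subtree (it hangs from Laryngeal), so /n/'s [voice] value survives.

[voice]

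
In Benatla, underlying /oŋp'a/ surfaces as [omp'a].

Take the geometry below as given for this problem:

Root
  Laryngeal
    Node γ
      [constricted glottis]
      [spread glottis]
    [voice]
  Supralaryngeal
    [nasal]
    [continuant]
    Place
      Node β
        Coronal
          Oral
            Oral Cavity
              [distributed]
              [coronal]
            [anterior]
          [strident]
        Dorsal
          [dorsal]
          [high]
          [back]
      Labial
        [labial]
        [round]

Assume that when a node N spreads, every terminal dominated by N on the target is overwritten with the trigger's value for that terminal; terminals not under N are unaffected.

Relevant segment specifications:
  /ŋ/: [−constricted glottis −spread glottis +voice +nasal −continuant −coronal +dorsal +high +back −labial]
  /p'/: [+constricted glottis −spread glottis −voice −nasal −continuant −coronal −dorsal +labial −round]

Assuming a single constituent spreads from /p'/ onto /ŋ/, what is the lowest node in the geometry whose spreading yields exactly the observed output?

Feature comparison: [labial], [round], [dorsal], [high], [back] differ between /ŋ/ and [m]; the remaining terminals match.
These terminals are all dominated by Place, and no proper subconstituent of Place covers them all; Place is their lowest common ancestor.
Delinking /ŋ/'s Place and associating /p'/'s Place gives precisely the feature bundle of [m].
[nasal] — on which /p'/ differs from /ŋ/ — is unchanged, so neither Supralaryngeal nor anything higher can have spread; the constituent is no larger than Place.

Place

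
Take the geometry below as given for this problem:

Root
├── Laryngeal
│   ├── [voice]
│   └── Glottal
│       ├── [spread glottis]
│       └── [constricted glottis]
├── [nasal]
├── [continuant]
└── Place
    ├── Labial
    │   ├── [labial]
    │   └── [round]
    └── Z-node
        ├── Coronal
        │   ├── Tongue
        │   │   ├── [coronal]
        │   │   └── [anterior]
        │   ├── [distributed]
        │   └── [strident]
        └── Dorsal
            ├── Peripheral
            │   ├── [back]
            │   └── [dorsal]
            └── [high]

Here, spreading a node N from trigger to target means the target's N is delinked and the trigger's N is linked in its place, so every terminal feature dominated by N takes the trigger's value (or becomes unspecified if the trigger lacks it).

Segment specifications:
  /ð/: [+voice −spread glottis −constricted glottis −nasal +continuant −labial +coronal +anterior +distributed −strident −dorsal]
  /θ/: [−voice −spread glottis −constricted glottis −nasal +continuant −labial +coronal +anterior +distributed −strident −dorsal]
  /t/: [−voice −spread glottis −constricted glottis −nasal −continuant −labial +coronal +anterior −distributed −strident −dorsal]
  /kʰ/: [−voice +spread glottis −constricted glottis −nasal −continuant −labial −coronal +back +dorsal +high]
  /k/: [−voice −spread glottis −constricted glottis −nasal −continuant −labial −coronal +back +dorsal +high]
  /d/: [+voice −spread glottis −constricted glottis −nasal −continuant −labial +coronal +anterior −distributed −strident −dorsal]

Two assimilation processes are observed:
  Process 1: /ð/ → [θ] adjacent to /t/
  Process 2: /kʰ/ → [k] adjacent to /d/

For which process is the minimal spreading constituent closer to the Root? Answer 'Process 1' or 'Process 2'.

Process 1

Process 1 alters [voice]; the lowest dominating node is [voice] (depth 2 from Root).
Process 2: the feature that changes is [spread glottis]; the minimal node is [spread glottis] (depth 3).
Depth 2 < depth 3; Process 1 involves the structurally higher constituent [voice].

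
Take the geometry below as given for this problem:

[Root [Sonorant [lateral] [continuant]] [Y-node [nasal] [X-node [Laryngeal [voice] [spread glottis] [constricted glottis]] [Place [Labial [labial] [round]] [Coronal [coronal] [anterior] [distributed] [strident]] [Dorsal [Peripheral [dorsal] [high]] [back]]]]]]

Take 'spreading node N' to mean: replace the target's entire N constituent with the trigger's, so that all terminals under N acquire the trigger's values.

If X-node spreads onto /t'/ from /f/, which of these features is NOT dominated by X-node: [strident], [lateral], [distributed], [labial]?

[lateral]

X-node dominates exactly [voice], [spread glottis], [constricted glottis], [labial], [round], [coronal], [anterior], [distributed], [strident], [dorsal], [high], [back].
Of the listed options, [distributed], [labial], [strident] are among these and would be overwritten by spreading X-node.
[lateral] is not within the X-node subtree (it hangs from Sonorant), so /t'/'s [lateral] value survives.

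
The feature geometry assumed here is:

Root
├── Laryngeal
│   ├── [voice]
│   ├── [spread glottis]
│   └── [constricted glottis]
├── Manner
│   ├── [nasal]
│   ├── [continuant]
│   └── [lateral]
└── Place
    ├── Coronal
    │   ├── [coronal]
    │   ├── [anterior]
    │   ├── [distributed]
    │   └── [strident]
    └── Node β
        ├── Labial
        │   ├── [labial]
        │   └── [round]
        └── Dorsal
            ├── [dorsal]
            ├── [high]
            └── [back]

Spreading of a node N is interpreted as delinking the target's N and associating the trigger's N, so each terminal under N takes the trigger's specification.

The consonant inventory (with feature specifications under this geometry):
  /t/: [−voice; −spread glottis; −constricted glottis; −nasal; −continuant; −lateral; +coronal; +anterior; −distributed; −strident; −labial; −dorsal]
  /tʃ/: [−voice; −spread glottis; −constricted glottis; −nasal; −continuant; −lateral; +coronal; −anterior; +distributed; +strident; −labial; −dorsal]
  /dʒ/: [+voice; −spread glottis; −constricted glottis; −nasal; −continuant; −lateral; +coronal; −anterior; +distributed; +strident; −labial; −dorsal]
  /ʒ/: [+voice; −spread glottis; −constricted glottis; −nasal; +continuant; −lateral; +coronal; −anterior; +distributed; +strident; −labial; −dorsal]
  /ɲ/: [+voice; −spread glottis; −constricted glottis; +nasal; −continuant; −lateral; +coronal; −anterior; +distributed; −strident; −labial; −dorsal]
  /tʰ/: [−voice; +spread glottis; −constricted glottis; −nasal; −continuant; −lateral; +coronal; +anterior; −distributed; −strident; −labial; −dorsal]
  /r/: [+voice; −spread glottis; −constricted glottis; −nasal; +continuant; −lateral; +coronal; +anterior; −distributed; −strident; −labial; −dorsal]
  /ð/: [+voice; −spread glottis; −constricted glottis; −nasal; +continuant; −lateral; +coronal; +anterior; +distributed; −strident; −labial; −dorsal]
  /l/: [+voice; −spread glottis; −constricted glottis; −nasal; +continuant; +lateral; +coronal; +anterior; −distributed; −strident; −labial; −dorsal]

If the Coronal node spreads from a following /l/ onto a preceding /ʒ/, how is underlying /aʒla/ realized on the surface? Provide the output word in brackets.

The Coronal node dominates the terminals [coronal], [anterior], [distributed], [strident].
After delinking /ʒ/'s Coronal and linking /l/'s, the affected terminals become [+coronal], [+anterior], [−distributed], [−strident]; [voice], [spread glottis], [constricted glottis], … (outside Coronal) are retained from /ʒ/.
Among the inventory, only /r/ has exactly this specification, giving the surface form [arla].

[arla]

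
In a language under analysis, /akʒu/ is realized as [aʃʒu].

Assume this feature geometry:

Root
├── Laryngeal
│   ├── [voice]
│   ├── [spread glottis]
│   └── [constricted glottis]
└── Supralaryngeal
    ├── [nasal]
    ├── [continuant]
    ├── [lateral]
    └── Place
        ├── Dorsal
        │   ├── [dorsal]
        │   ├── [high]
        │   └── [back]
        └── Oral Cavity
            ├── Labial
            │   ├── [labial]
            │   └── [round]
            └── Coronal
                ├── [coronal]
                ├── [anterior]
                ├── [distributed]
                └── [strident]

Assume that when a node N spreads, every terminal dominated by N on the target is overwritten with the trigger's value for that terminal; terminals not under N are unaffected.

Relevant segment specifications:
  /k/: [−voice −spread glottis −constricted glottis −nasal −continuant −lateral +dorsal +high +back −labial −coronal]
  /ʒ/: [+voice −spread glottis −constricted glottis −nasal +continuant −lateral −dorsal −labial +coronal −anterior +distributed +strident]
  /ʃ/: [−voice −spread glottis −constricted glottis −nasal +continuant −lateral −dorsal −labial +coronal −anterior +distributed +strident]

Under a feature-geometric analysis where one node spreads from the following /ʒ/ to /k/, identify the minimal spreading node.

Comparing /k/ with its surface form [ʃ], the features that change are [continuant], [coronal], [anterior], [distributed], [strident], [dorsal], [high], [back].
These terminals are all dominated by Supralaryngeal, and no proper subconstituent of Supralaryngeal covers them all; Supralaryngeal is their lowest common ancestor.
Delinking /k/'s Supralaryngeal and associating /ʒ/'s Supralaryngeal gives precisely the feature bundle of [ʃ].
Had Root spread, [voice] would have taken /ʒ/'s value; it stays as in /k/, confirming the spreading constituent is exactly Supralaryngeal.

Supralaryngeal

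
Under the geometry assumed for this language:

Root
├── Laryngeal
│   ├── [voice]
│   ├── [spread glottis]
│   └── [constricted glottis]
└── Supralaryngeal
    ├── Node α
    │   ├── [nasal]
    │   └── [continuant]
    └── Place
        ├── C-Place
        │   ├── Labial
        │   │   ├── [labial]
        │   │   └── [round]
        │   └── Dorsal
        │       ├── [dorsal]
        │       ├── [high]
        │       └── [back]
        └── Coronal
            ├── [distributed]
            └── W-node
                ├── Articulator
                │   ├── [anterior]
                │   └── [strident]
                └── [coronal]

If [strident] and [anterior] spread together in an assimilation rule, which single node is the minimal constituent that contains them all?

Articulator

[strident]: Root → Supralaryngeal → Place → Coronal → W-node → Articulator → [strident].
[anterior]: Root → Supralaryngeal → Place → Coronal → W-node → Articulator → [anterior].
The lowest node appearing on every path is Articulator; each proper daughter of Articulator fails to dominate at least one of the listed features.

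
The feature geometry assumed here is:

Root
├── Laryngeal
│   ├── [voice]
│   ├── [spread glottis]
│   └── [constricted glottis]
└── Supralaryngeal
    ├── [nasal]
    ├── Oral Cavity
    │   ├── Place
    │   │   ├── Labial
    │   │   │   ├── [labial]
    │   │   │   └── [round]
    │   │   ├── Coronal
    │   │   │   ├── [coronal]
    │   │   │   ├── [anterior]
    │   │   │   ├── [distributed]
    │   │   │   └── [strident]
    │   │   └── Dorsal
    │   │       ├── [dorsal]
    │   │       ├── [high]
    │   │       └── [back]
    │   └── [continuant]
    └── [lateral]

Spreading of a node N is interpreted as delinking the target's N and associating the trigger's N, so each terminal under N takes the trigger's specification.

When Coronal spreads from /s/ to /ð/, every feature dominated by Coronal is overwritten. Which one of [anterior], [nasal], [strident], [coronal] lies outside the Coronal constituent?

[nasal]

The terminals dominated by Coronal are [coronal], [anterior], [distributed], [strident].
Of the listed options, [coronal], [strident], [anterior] are among these and would be overwritten by spreading Coronal.
But [nasal] is a dependent of Supralaryngeal, outside Coronal; it is therefore untouched by the spreading.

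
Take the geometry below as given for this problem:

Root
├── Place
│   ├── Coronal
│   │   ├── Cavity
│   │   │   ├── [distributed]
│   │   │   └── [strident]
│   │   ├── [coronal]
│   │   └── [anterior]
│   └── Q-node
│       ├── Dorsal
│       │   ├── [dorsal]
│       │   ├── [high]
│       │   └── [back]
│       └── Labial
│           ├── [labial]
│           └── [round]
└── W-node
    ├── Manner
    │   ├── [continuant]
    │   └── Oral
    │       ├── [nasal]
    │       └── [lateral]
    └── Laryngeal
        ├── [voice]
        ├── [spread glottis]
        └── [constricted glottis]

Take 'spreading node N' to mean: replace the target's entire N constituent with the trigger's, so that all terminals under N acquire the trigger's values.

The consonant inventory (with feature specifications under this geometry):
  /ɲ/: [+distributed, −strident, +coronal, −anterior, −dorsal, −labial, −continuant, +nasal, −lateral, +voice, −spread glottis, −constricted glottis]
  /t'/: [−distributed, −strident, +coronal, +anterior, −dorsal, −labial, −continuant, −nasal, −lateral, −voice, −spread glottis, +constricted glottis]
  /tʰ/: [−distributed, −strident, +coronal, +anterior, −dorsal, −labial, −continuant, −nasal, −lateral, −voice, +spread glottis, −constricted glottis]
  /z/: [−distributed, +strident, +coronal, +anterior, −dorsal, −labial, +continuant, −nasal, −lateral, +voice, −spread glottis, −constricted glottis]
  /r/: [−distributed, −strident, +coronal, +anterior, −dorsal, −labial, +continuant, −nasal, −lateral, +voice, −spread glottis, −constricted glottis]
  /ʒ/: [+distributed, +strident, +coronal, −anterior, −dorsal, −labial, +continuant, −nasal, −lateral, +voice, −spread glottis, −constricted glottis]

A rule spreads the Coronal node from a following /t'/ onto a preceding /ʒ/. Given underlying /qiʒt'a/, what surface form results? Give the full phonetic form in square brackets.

[qirt'a]

The Coronal node dominates the terminals [distributed], [strident], [coronal], [anterior].
After delinking /ʒ/'s Coronal and linking /t'/'s, the affected terminals become [−distributed], [−strident], [+coronal], [+anterior]; [dorsal], [labial], [continuant], … (outside Coronal) are retained from /ʒ/.
This feature bundle is that of [r], so /qiʒt'a/ surfaces as [qirt'a].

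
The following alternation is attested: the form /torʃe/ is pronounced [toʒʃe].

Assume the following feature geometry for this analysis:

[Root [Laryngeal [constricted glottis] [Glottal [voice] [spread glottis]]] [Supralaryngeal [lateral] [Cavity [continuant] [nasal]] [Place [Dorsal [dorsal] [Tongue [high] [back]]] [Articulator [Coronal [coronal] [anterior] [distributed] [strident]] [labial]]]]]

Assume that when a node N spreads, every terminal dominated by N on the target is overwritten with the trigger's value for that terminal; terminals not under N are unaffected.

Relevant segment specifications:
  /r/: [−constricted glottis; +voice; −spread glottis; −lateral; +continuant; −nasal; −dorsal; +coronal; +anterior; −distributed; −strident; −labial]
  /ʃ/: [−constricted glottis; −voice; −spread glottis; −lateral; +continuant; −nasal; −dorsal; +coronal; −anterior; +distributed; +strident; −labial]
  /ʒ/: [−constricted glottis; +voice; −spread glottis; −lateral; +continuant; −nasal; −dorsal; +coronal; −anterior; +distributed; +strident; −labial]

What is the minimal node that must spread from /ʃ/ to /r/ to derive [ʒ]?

The alternation /r/ → [ʒ] changes [anterior], [distributed], [strident] and nothing else.
Tracing each changed feature up the tree, the paths first meet at Coronal; any lower node misses at least one of them.
Spreading Coronal from /ʃ/ overwrites each of those terminals with /ʃ/'s values, yielding exactly [ʒ].
[voice], a feature on which the two segments disagree outside Coronal, is unchanged — nothing dominating it spread, and Coronal is the minimal sufficient constituent.

Coronal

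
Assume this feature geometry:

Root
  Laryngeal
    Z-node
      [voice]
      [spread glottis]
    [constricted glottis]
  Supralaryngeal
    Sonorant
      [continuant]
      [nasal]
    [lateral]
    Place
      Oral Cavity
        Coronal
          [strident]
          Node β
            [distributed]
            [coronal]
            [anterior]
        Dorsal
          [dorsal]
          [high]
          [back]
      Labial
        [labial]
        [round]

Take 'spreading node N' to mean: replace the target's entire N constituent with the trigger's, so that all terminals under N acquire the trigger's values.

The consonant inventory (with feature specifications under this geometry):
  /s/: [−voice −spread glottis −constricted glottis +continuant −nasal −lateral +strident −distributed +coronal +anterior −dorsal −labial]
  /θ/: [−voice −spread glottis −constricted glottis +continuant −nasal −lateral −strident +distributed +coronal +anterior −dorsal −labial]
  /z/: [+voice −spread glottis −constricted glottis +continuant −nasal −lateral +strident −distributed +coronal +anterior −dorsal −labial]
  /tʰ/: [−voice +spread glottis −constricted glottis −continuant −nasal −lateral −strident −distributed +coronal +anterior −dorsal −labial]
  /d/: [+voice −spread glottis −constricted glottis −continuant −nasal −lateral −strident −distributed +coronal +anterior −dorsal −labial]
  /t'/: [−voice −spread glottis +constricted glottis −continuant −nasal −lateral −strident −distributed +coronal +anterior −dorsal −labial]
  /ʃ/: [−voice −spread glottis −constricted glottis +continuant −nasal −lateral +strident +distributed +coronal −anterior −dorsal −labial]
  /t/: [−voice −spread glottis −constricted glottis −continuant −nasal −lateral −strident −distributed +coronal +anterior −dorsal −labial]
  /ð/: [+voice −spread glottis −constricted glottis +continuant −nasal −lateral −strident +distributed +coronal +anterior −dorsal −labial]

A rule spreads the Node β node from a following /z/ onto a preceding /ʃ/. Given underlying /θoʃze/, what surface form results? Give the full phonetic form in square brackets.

Node β immediately or transitively dominates [distributed], [coronal], [anterior].
After delinking /ʃ/'s Node β and linking /z/'s, the affected terminals become [−distributed], [+coronal], [+anterior]; [voice], [spread glottis], [constricted glottis], … (outside Node β) are retained from /ʃ/.
This feature bundle is that of [s], so /θoʃze/ surfaces as [θosze].

[θosze]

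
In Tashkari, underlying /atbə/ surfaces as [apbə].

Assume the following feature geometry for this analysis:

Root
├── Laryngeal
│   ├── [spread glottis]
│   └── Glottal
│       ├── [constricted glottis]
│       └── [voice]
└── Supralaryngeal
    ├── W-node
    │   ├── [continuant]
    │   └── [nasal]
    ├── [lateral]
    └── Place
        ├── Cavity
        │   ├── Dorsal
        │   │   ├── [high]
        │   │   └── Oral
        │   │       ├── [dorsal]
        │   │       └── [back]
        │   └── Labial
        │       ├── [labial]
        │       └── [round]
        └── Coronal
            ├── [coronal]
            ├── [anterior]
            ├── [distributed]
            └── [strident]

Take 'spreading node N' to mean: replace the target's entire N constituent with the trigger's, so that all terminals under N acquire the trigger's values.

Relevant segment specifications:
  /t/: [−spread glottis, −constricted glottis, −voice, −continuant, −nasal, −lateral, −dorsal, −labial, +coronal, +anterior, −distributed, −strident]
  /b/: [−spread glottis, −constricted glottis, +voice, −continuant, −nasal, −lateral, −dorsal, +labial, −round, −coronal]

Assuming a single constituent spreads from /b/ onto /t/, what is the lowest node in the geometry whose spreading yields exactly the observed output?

Place

Feature comparison: [labial], [round], [coronal], [anterior], [distributed], [strident] differ between /t/ and [p]; the remaining terminals match.
These terminals are all dominated by Place, and no proper subconstituent of Place covers them all; Place is their lowest common ancestor.
Spreading Place from /b/ overwrites each of those terminals with /b/'s values, yielding exactly [p].
[voice] stays as in /t/ although /b/ differs there, so no node dominating it spread; among the remaining candidates Place is the lowest that derives the output.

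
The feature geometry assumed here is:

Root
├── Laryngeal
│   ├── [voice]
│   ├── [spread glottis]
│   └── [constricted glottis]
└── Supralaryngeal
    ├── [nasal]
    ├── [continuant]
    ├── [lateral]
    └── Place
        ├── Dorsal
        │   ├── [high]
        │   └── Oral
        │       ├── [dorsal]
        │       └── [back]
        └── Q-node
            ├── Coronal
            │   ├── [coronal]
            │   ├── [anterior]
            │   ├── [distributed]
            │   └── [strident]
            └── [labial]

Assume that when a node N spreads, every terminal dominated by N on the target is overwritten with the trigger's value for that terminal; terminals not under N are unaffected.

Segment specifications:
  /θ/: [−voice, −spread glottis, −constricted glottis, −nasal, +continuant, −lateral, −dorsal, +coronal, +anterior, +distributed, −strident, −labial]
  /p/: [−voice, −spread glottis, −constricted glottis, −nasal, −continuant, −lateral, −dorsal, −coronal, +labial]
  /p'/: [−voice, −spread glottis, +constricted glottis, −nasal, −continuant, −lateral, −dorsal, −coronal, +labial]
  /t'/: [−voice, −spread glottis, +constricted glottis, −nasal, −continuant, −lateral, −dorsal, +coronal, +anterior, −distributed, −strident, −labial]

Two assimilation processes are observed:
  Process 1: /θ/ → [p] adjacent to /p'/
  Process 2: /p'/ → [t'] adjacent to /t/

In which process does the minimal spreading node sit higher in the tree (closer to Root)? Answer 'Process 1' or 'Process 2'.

Process 1

In Process 1, [continuant], [labial], [coronal], [anterior], [distributed], [strident] change, so the minimal spreading node is Supralaryngeal at depth 1.
In Process 2, [labial], [coronal], [anterior], [distributed], [strident] change, so the minimal spreading node is Q-node at depth 3.
Depth 1 < depth 3; Process 1 involves the structurally higher constituent Supralaryngeal.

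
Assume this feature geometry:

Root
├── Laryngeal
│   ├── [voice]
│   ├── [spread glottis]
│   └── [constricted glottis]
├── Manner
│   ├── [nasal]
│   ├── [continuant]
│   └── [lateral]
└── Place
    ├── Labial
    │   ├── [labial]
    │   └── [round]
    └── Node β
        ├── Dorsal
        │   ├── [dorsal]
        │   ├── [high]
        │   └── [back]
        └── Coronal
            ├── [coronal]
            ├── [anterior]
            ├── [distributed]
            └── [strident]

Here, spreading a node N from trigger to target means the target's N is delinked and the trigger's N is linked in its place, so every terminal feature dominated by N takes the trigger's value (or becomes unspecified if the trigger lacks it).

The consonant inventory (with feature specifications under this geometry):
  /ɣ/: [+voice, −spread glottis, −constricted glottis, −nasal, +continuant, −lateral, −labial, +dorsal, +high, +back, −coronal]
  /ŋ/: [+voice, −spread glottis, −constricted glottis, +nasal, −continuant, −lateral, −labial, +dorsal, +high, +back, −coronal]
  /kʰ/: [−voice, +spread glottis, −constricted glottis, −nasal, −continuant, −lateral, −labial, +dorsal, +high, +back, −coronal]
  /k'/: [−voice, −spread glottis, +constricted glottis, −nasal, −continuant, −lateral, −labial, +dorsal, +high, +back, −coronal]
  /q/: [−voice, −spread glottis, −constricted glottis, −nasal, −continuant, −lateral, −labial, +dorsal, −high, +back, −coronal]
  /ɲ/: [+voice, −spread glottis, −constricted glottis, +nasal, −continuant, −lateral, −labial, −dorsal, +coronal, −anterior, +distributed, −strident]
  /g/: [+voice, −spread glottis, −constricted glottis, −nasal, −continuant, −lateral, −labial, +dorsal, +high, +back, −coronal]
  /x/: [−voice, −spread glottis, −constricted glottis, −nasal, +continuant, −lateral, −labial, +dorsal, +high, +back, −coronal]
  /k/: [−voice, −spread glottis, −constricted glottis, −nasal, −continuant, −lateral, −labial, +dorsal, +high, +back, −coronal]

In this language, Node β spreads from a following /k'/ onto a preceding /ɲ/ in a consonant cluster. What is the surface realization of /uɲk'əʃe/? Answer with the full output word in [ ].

[uŋk'əʃe]

The Node β node dominates the terminals [dorsal], [high], [back], [coronal], [anterior], [distributed], [strident].
The target acquires /k'/'s values for everything under Node β — [+dorsal], [+high], [+back], [−coronal] — while keeping its own [voice], [spread glottis], [constricted glottis], ….
The resulting bundle matches /ŋ/ in the inventory; substituting it for /ɲ/ gives [uŋk'əʃe].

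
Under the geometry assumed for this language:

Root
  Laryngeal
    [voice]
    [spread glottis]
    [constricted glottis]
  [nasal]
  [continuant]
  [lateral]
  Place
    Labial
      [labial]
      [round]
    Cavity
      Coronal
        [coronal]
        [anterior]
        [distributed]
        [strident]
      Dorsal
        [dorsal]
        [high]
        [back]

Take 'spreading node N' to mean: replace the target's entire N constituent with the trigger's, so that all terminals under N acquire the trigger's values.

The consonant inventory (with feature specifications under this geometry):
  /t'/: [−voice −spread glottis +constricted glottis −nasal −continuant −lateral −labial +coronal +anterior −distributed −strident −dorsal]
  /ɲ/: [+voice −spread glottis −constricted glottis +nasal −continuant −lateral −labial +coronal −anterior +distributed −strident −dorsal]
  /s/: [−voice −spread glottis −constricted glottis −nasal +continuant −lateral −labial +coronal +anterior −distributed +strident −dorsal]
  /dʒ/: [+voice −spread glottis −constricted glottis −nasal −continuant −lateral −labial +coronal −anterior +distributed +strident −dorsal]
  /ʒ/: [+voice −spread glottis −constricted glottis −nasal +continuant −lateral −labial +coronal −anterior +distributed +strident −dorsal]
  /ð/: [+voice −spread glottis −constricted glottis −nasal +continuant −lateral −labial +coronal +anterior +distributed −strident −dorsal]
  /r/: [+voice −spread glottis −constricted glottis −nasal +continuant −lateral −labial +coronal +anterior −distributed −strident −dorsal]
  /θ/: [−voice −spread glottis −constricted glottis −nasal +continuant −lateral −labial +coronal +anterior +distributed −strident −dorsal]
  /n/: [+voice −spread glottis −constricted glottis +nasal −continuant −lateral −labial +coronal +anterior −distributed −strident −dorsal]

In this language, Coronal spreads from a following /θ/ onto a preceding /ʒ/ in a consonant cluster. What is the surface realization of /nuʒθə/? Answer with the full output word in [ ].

The Coronal node dominates the terminals [coronal], [anterior], [distributed], [strident].
Spreading Coronal from /θ/ onto /ʒ/ replaces those values with /θ/'s: [+coronal], [+anterior], [+distributed], [−strident]. Features outside Coronal ([voice], [spread glottis], [constricted glottis], …) stay as in /ʒ/.
This feature bundle is that of [ð], so /nuʒθə/ surfaces as [nuðθə].

[nuðθə]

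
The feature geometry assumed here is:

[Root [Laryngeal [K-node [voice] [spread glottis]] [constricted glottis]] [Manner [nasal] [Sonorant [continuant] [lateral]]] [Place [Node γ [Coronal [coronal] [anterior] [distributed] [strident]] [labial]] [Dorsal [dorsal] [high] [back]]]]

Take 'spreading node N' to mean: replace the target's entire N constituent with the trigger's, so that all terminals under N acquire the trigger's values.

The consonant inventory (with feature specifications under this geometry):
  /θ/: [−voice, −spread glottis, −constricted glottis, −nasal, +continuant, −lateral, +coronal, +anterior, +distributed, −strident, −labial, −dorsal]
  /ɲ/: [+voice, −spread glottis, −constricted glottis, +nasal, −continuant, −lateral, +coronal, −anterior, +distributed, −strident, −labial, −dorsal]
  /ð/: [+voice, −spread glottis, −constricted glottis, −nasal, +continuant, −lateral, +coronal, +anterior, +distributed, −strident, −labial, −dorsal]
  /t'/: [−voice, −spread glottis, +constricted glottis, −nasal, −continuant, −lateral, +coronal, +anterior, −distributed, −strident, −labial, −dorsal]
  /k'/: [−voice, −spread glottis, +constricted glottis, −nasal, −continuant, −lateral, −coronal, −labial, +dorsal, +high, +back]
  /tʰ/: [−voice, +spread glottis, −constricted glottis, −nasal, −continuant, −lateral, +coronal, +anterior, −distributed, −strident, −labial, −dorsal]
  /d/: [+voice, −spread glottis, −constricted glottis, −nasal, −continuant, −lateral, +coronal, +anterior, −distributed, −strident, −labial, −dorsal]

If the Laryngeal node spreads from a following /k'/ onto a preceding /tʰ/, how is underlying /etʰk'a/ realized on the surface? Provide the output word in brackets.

[et'k'a]

Laryngeal immediately or transitively dominates [voice], [spread glottis], [constricted glottis].
The target acquires /k'/'s values for everything under Laryngeal — [−voice], [−spread glottis], [+constricted glottis] — while keeping its own [nasal], [continuant], [lateral], ….
The resulting bundle matches /t'/ in the inventory; substituting it for /tʰ/ gives [et'k'a].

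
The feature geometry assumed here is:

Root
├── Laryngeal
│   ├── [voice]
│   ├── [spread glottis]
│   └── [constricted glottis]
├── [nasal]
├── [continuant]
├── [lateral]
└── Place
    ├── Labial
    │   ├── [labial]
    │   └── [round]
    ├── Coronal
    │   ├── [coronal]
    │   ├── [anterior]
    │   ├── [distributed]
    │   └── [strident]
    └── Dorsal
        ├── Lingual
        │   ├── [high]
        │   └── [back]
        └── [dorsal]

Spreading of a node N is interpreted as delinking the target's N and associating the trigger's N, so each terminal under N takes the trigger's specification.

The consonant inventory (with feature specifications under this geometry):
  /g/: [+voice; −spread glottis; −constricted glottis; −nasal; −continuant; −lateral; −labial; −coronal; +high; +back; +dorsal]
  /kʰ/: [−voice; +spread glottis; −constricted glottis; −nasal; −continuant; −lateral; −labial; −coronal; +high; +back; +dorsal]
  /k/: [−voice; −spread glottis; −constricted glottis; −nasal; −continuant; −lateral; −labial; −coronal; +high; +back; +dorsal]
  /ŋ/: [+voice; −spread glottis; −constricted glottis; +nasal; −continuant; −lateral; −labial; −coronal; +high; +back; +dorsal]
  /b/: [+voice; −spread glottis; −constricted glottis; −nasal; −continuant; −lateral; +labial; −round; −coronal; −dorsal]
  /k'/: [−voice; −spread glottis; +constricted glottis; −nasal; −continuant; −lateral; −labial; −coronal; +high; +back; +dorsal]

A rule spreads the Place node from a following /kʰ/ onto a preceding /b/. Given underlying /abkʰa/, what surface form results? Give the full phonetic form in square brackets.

[agkʰa]

Terminals under Place in this geometry: [labial], [round], [coronal], [anterior], [distributed], [strident], [high], [back], [dorsal].
The target acquires /kʰ/'s values for everything under Place — [−labial], [−coronal], [+high], [+back], [+dorsal] — while keeping its own [voice], [spread glottis], [constricted glottis], ….
This feature bundle is that of [g], so /abkʰa/ surfaces as [agkʰa].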